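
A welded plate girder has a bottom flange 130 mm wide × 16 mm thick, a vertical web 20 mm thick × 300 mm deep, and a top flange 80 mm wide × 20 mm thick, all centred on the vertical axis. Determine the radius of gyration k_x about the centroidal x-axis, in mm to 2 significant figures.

Treat the section as a set of non-overlapping primitives; coordinates are from the bounding-box lower-left.
Bottom plate: 130 × 16, A = 2 080 mm², y = 8 mm, Ī = 44 373 mm⁴.
Web plate: 20 × 300, A = 6 000 mm², y = 166 mm, Ī = 45 000 000 mm⁴.
Top plate: 80 × 20, A = 1 600 mm², y = 326 mm, Ī = 53 333 mm⁴.
Centroid: ȳ = ΣA·y / ΣA = 158.5 mm.
Transfer each piece to the centroidal x-axis using Ī + A·d² with d = y − 158.5:
  bottom plate: d = -150.5 mm → contributes +47 154 306 mm⁴
  web plate: d = 7.504 mm → contributes +45 337 872 mm⁴
  top plate: d = 167.5 mm → contributes +44 945 548 mm⁴
Total I = 137 437 727 mm⁴.
Radius of gyration: k = √(I/A) = √(137 437 727 / 9 680) = 119.2 mm.

k_x ≈ 120 mm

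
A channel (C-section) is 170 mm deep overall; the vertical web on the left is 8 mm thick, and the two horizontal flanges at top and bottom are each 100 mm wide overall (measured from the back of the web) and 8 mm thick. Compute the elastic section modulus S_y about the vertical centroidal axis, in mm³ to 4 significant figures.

Split into non-overlapping primitives; take the origin at the lower-left of the bounding box.
Web: 8 × 170, A = 1 360 mm², x = 4 mm, Ī = 7253.33 mm⁴.
Top flange (beyond web): 92 × 8, A = 736 mm², x = 54 mm, Ī = 519 125 mm⁴.
Bottom flange (beyond web): 92 × 8, A = 736 mm², x = 54 mm, Ī = 519 125 mm⁴.
Centroid: x̄ = ΣA·x / ΣA = 29.9887 mm.
Transfer each piece to the vertical centroidal axis using Ī + A·d² with d = x − 29.9887:
  web: d = -25.9887 mm → contributes +925 814 mm⁴
  top flange (beyond web): d = 24.0113 mm → contributes +943 461 mm⁴
  bottom flange (beyond web): d = 24.0113 mm → contributes +943 461 mm⁴
Total I = 2 812 736 mm⁴.
Extreme fibre distance c = 70.0113 mm; S = I/c = 40175.5 mm³.

S_y ≈ 4.018 × 10⁴ mm³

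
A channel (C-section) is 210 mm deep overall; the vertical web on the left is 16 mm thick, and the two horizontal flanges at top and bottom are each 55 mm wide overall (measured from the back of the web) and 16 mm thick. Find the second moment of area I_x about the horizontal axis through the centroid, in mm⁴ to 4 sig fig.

I_x ≈ 2.412 × 10⁷ mm⁴

Split into non-overlapping primitives; take the origin at the lower-left of the bounding box.
Web: 16 × 210, A = 3 360 mm², y = 105 mm, Ī = 12 348 000 mm⁴.
Top flange (beyond web): 39 × 16, A = 624 mm², y = 202 mm, Ī = 13 312 mm⁴.
Bottom flange (beyond web): 39 × 16, A = 624 mm², y = 8 mm, Ī = 13 312 mm⁴.
By symmetry the centroid is at mid-height, ȳ = 105 mm.
Transfer each piece to the horizontal axis through the centroid using Ī + A·d² with d = y − 105:
  web: d = 0 mm → contributes +12 348 000 mm⁴
  top flange (beyond web): d = 97 mm → contributes +5 884 528 mm⁴
  bottom flange (beyond web): d = -97 mm → contributes +5 884 528 mm⁴
Total I = 24 117 056 mm⁴.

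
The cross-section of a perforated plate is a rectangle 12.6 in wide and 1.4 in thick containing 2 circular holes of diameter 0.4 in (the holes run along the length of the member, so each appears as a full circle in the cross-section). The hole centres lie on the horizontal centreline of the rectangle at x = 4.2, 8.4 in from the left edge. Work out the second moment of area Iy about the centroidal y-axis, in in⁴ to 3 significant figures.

Iy ≈ 232 in⁴

Split into non-overlapping primitives; take the origin at the lower-left of the bounding box.
Plate: 12.6 × 1.4, A = 17.64 in², x = 6.3 in, Ī = 233.38 in⁴.
Hole 1 (subtracted): ⌀0.4, A = 0.12566 in², x = 4.2 in, Ī = 0.0012566 in⁴.
Hole 2 (subtracted): ⌀0.4, A = 0.12566 in², x = 8.4 in, Ī = 0.0012566 in⁴.
By symmetry the centroid is at mid-width, x̄ = 6.3 in.
Transfer each piece to the centroidal y-axis using Ī + A·d² with d = x − 6.3:
  plate: d = 0 in → contributes +233.38 in⁴
  hole 1: d = -2.1 in → contributes −0.55543 in⁴
  hole 2: d = 2.1 in → contributes −0.55543 in⁴
Total I = 232.27 in⁴.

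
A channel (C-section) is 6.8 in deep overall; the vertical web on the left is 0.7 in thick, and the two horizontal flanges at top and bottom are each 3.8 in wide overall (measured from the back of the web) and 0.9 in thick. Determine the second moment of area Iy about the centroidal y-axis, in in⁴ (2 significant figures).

Iy ≈ 14 in⁴

Treat the section as a set of non-overlapping primitives; coordinates are from the bounding-box lower-left.
Web: 0.7 × 6.8, A = 4.76 in², x = 0.35 in, Ī = 0.1944 in⁴.
Top flange (beyond web): 3.1 × 0.9, A = 2.79 in², x = 2.25 in, Ī = 2.234 in⁴.
Bottom flange (beyond web): 3.1 × 0.9, A = 2.79 in², x = 2.25 in, Ī = 2.234 in⁴.
Centroid: x̄ = ΣA·x / ΣA = 1.375 in.
Transfer each piece to the centroidal y-axis using Ī + A·d² with d = x − 1.375:
  web: d = -1.025 in → contributes +5.199 in⁴
  top flange (beyond web): d = 0.8747 in → contributes +4.369 in⁴
  bottom flange (beyond web): d = 0.8747 in → contributes +4.369 in⁴
Total I = 13.94 in⁴.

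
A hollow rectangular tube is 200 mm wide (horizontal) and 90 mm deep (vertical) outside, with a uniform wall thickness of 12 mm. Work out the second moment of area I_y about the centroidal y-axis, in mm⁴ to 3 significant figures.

I_y ≈ 3.00 × 10⁷ mm⁴

Break the section into simple shapes (no overlaps), measuring from the bottom-left corner of the bounding box.
Outer rectangle: 200 × 90, A = 18 000 mm², x = 100 mm, Ī = 60 000 000 mm⁴.
Inner void (subtracted): 176 × 66, A = 11 616 mm², x = 100 mm, Ī = 29 984 768 mm⁴.
By symmetry the centroid is at mid-width, x̄ = 100 mm.
All pieces are centred on the centroidal y-axis, so I = ΣĪ (holes subtracted) = 30 015 232 mm⁴.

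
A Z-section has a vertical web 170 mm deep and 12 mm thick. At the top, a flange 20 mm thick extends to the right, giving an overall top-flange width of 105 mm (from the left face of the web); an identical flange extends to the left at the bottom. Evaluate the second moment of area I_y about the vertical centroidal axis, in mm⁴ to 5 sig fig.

Treat the section as a set of non-overlapping primitives; coordinates are from the bounding-box lower-left.
Web: 12 × 170, A = 2 040 mm², x = 99 mm, Ī = 24 480 mm⁴.
Top flange (beyond web): 93 × 20, A = 1 860 mm², x = 151.5 mm, Ī = 1 340 595 mm⁴.
Bottom flange (beyond web): 93 × 20, A = 1 860 mm², x = 46.5 mm, Ī = 1 340 595 mm⁴.
Centroid: x̄ = ΣA·x / ΣA = 99 mm.
Transfer each piece to the vertical centroidal axis using Ī + A·d² with d = x − 99:
  web: d = 0 mm → contributes +24 480 mm⁴
  top flange (beyond web): d = 52.5 mm → contributes +6 467 220 mm⁴
  bottom flange (beyond web): d = -52.5 mm → contributes +6 467 220 mm⁴
Total I = 12 958 920 mm⁴.

I_y ≈ 1.2959 × 10⁷ mm⁴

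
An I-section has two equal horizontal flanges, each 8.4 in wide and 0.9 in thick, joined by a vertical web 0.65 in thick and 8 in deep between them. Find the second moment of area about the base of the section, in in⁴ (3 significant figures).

I_base ≈ 816 in⁴

Decompose the section into non-overlapping parts with the origin at the bottom-left of its bounding rectangle.
Bottom flange: 8.4 × 0.9, A = 7.56 in², y = 0.45 in, Ī = 0.5103 in⁴.
Web: 0.65 × 8, A = 5.2 in², y = 4.9 in, Ī = 27.733 in⁴.
Top flange: 8.4 × 0.9, A = 7.56 in², y = 9.35 in, Ī = 0.5103 in⁴.
Transfer each piece to a horizontal axis along the bottom face using Ī + A·d² with d = y − 0:
  bottom flange: d = 0.45 in → contributes +2.0412 in⁴
  web: d = 4.9 in → contributes +152.59 in⁴
  top flange: d = 9.35 in → contributes +661.42 in⁴
Total I = 816.05 in⁴.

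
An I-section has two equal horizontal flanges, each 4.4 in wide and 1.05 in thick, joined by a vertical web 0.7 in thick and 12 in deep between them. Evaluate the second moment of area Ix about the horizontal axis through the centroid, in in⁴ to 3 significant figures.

Treat the section as a set of non-overlapping primitives; coordinates are from the bounding-box lower-left.
Bottom flange: 4.4 × 1.05, A = 4.62 in², y = 0.525 in, Ī = 0.42446 in⁴.
Web: 0.7 × 12, A = 8.4 in², y = 7.05 in, Ī = 100.8 in⁴.
Top flange: 4.4 × 1.05, A = 4.62 in², y = 13.575 in, Ī = 0.42446 in⁴.
By symmetry the centroid is at mid-height, ȳ = 7.05 in.
Transfer each piece to the horizontal axis through the centroid using Ī + A·d² with d = y − 7.05:
  bottom flange: d = -6.525 in → contributes +197.12 in⁴
  web: d = 0 in → contributes +100.8 in⁴
  top flange: d = 6.525 in → contributes +197.12 in⁴
Total I = 495.05 in⁴.

Ix ≈ 495 in⁴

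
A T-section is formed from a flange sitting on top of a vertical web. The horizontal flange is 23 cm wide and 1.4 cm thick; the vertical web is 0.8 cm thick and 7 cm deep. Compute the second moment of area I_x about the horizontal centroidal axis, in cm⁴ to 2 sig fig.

I_x ≈ 110 cm⁴

Decompose the section into non-overlapping parts with the origin at the bottom-left of its bounding rectangle.
Flange: 23 × 1.4, A = 32.2 cm², y = 7.7 cm, Ī = 5.259 cm⁴.
Web: 0.8 × 7, A = 5.6 cm², y = 3.5 cm, Ī = 22.87 cm⁴.
Centroid: ȳ = ΣA·y / ΣA = 7.078 cm.
Transfer each piece to the horizontal centroidal axis using Ī + A·d² with d = y − 7.078:
  flange: d = 0.6222 cm → contributes +17.73 cm⁴
  web: d = -3.578 cm → contributes +94.55 cm⁴
Total I = 112.3 cm⁴.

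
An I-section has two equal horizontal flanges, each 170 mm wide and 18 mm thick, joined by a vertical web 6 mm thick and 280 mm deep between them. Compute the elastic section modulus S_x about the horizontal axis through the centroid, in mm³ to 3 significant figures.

Treat the section as a set of non-overlapping primitives; coordinates are from the bounding-box lower-left.
Bottom flange: 170 × 18, A = 3 060 mm², y = 9 mm, Ī = 82 620 mm⁴.
Web: 6 × 280, A = 1 680 mm², y = 158 mm, Ī = 10 976 000 mm⁴.
Top flange: 170 × 18, A = 3 060 mm², y = 307 mm, Ī = 82 620 mm⁴.
By symmetry the centroid is at mid-height, ȳ = 158 mm.
Transfer each piece to the horizontal axis through the centroid using Ī + A·d² with d = y − 158:
  bottom flange: d = -149 mm → contributes +68 017 680 mm⁴
  web: d = 0 mm → contributes +10 976 000 mm⁴
  top flange: d = 149 mm → contributes +68 017 680 mm⁴
Total I = 147 011 360 mm⁴.
Extreme fibre distance c = 158 mm; S = I/c = 930 452 mm³.

S_x ≈ 9.30 × 10⁵ mm³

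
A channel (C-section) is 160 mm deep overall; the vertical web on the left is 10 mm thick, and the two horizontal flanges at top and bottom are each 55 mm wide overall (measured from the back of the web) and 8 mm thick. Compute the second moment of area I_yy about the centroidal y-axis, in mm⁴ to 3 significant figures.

I_yy ≈ 5.10 × 10⁵ mm⁴

Split into non-overlapping primitives; take the origin at the lower-left of the bounding box.
Web: 10 × 160, A = 1 600 mm², x = 5 mm, Ī = 13 333 mm⁴.
Top flange (beyond web): 45 × 8, A = 360 mm², x = 32.5 mm, Ī = 60 750 mm⁴.
Bottom flange (beyond web): 45 × 8, A = 360 mm², x = 32.5 mm, Ī = 60 750 mm⁴.
Centroid: x̄ = ΣA·x / ΣA = 13.534 mm.
Transfer each piece to the centroidal y-axis using Ī + A·d² with d = x − 13.534:
  web: d = -8.5345 mm → contributes +129 873 mm⁴
  top flange (beyond web): d = 18.966 mm → contributes +190 239 mm⁴
  bottom flange (beyond web): d = 18.966 mm → contributes +190 239 mm⁴
Total I = 510 351 mm⁴.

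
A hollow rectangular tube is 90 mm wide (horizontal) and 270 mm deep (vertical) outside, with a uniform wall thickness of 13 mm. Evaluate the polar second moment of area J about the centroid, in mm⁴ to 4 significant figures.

Split into non-overlapping primitives; take the origin at the lower-left of the bounding box.
Outer rectangle: 90 × 270, A = 24 300 mm², y = 135 mm, Ī = 147 622 500 mm⁴.
Inner void (subtracted): 64 × 244, A = 15 616 mm², y = 135 mm, Ī = 77 476 181 mm⁴.
By symmetry the centroid is at mid-height, ȳ = 135 mm.
All pieces are centred on the centroidal x-axis, so I = ΣĪ (holes subtracted) = 70 146 319 mm⁴.
Repeating about the centroidal y-axis gives I_y = 11 072 239 mm⁴.
Polar second moment: J = I_x + I_y = 81 218 557 mm⁴.

J ≈ 8.122 × 10⁷ mm⁴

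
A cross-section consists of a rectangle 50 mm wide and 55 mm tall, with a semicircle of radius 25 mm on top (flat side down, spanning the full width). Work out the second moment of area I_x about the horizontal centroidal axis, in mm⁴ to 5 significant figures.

I_x ≈ 1.7869 × 10⁶ mm⁴

Split into non-overlapping primitives; take the origin at the lower-left of the bounding box.
Rectangular body: 50 × 55, A = 2 750 mm², y = 27.5 mm, Ī = 693229.2 mm⁴.
Semicircular cap: semicircle r = 25, A = 981.7477 mm², y = 65.61033 mm, Ī = 42873.81 mm⁴.
Centroid: ȳ = ΣA·y / ΣA = 37.52606 mm.
Transfer each piece to the horizontal centroidal axis using Ī + A·d² with d = y − 37.52606:
  rectangular body: d = -10.02606 mm → contributes +969664.4 mm⁴
  semicircular cap: d = 28.08427 mm → contributes +817203.9 mm⁴
Total I = 1 786 868 mm⁴.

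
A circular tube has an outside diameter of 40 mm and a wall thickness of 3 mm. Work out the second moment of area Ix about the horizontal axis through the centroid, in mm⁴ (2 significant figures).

Ix ≈ 6.0 × 10⁴ mm⁴

Break the section into simple shapes (no overlaps), measuring from the bottom-left corner of the bounding box.
Outer circle: ⌀40, A = 1 257 mm², y = 20 mm, Ī = 125 664 mm⁴.
Bore (subtracted): ⌀34, A = 907.9 mm², y = 20 mm, Ī = 65 597 mm⁴.
By symmetry the centroid is at mid-height, ȳ = 20 mm.
All pieces are centred on the horizontal axis through the centroid, so I = ΣĪ (holes subtracted) = 60 066 mm⁴.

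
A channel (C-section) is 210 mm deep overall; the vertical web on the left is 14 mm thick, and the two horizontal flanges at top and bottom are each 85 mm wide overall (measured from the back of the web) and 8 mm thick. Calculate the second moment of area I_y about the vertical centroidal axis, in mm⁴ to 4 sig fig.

I_y ≈ 2.005 × 10⁶ mm⁴

Treat the section as a set of non-overlapping primitives; coordinates are from the bounding-box lower-left.
Web: 14 × 210, A = 2 940 mm², x = 7 mm, Ī = 48 020 mm⁴.
Top flange (beyond web): 71 × 8, A = 568 mm², x = 49.5 mm, Ī = 238 607 mm⁴.
Bottom flange (beyond web): 71 × 8, A = 568 mm², x = 49.5 mm, Ī = 238 607 mm⁴.
Centroid: x̄ = ΣA·x / ΣA = 18.8449 mm.
Transfer each piece to the vertical centroidal axis using Ī + A·d² with d = x − 18.8449:
  web: d = -11.8449 mm → contributes +460 510 mm⁴
  top flange (beyond web): d = 30.6551 mm → contributes +772 375 mm⁴
  bottom flange (beyond web): d = 30.6551 mm → contributes +772 375 mm⁴
Total I = 2 005 261 mm⁴.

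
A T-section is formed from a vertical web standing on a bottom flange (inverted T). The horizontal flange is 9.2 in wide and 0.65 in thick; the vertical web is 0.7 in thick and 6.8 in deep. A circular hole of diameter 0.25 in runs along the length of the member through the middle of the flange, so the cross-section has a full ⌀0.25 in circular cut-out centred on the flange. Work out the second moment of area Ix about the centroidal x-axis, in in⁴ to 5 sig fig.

Ix ≈ 55.193 in⁴

Treat the section as a set of non-overlapping primitives; coordinates are from the bounding-box lower-left.
Flange: 9.2 × 0.65, A = 5.98 in², y = 0.325 in, Ī = 0.2105458 in⁴.
Web: 0.7 × 6.8, A = 4.76 in², y = 4.05 in, Ī = 18.34187 in⁴.
Hole (subtracted): ⌀0.25, A = 0.04908739 in², y = 0.325 in, Ī = 0.0001917476 in⁴.
Centroid: ȳ = ΣA·y / ΣA = 1.983511 in.
Transfer each piece to the centroidal x-axis using Ī + A·d² with d = y − 1.983511:
  flange: d = -1.658511 in → contributes +16.65949 in⁴
  web: d = 2.066489 in → contributes +38.66885 in⁴
  hole: d = -1.658511 in → contributes −0.1352145 in⁴
Total I = 55.19313 in⁴.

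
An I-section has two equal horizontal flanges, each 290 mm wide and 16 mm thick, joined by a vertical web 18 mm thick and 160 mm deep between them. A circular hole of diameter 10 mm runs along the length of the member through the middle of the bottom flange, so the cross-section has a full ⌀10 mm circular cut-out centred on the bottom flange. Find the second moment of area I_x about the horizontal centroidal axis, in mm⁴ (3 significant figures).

I_x ≈ 7.76 × 10⁷ mm⁴

Split into non-overlapping primitives; take the origin at the lower-left of the bounding box.
Bottom flange: 290 × 16, A = 4 640 mm², y = 8 mm, Ī = 98 987 mm⁴.
Web: 18 × 160, A = 2 880 mm², y = 96 mm, Ī = 6 144 000 mm⁴.
Top flange: 290 × 16, A = 4 640 mm², y = 184 mm, Ī = 98 987 mm⁴.
Hole (subtracted): ⌀10, A = 78.54 mm², y = 8 mm, Ī = 490.87 mm⁴.
Centroid: ȳ = ΣA·y / ΣA = 96.572 mm.
Transfer each piece to the horizontal centroidal axis using Ī + A·d² with d = y − 96.572:
  bottom flange: d = -88.572 mm → contributes +36 499 845 mm⁴
  web: d = -0.57208 mm → contributes +6 144 943 mm⁴
  top flange: d = 87.428 mm → contributes +35 565 486 mm⁴
  hole: d = -88.572 mm → contributes −616 637 mm⁴
Total I = 77 593 636 mm⁴.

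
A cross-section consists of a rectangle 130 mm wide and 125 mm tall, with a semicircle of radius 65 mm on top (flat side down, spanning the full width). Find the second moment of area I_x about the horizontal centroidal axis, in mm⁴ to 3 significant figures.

Treat the section as a set of non-overlapping primitives; coordinates are from the bounding-box lower-left.
Rectangular body: 130 × 125, A = 16 250 mm², y = 62.5 mm, Ī = 21 158 854 mm⁴.
Semicircular cap: semicircle r = 65, A = 6636.6 mm², y = 152.59 mm, Ī = 1 959 230 mm⁴.
Centroid: ȳ = ΣA·y / ΣA = 88.623 mm.
Transfer each piece to the horizontal centroidal axis using Ī + A·d² with d = y − 88.623:
  rectangular body: d = -26.123 mm → contributes +32 248 210 mm⁴
  semicircular cap: d = 63.964 mm → contributes +29 111 934 mm⁴
Total I = 61 360 144 mm⁴.

I_x ≈ 6.14 × 10⁷ mm⁴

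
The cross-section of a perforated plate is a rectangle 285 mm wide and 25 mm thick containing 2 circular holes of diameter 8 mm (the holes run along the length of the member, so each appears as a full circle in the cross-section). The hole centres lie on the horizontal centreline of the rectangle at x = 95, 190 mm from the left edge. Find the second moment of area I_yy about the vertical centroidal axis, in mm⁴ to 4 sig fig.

Treat the section as a set of non-overlapping primitives; coordinates are from the bounding-box lower-left.
Plate: 285 × 25, A = 7 125 mm², x = 142.5 mm, Ī = 48 227 344 mm⁴.
Hole 1 (subtracted): ⌀8, A = 50.2655 mm², x = 95 mm, Ī = 201.062 mm⁴.
Hole 2 (subtracted): ⌀8, A = 50.2655 mm², x = 190 mm, Ī = 201.062 mm⁴.
By symmetry the centroid is at mid-width, x̄ = 142.5 mm.
Transfer each piece to the vertical centroidal axis using Ī + A·d² with d = x − 142.5:
  plate: d = 0 mm → contributes +48 227 344 mm⁴
  hole 1: d = -47.5 mm → contributes −113 613 mm⁴
  hole 2: d = 47.5 mm → contributes −113 613 mm⁴
Total I = 48 000 119 mm⁴.

I_yy ≈ 4.800 × 10⁷ mm⁴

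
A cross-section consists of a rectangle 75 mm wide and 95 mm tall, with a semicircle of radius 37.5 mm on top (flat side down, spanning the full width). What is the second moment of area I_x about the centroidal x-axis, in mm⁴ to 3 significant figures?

Split into non-overlapping primitives; take the origin at the lower-left of the bounding box.
Rectangular body: 75 × 95, A = 7 125 mm², y = 47.5 mm, Ī = 5 358 594 mm⁴.
Semicircular cap: semicircle r = 37.5, A = 2208.9 mm², y = 110.92 mm, Ī = 217 049 mm⁴.
Centroid: ȳ = ΣA·y / ΣA = 62.508 mm.
Transfer each piece to the centroidal x-axis using Ī + A·d² with d = y − 62.508:
  rectangular body: d = -15.008 mm → contributes +6 963 358 mm⁴
  semicircular cap: d = 48.408 mm → contributes +5 393 279 mm⁴
Total I = 12 356 637 mm⁴.

I_x ≈ 1.24 × 10⁷ mm⁴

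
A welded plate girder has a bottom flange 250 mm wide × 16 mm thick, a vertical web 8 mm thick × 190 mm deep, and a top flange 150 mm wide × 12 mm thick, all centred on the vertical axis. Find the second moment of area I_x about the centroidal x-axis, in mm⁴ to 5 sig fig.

Split into non-overlapping primitives; take the origin at the lower-left of the bounding box.
Bottom plate: 250 × 16, A = 4 000 mm², y = 8 mm, Ī = 85333.33 mm⁴.
Web plate: 8 × 190, A = 1 520 mm², y = 111 mm, Ī = 4 572 667 mm⁴.
Top plate: 150 × 12, A = 1 800 mm², y = 212 mm, Ī = 21 600 mm⁴.
Centroid: ȳ = ΣA·y / ΣA = 79.55191 mm.
Transfer each piece to the centroidal x-axis using Ī + A·d² with d = y − 79.55191:
  bottom plate: d = -71.55191 mm → contributes +20 564 038 mm⁴
  web plate: d = 31.44809 mm → contributes +6 075 920 mm⁴
  top plate: d = 132.4481 mm → contributes +31 598 093 mm⁴
Total I = 58 238 050 mm⁴.

I_x ≈ 5.8238 × 10⁷ mm⁴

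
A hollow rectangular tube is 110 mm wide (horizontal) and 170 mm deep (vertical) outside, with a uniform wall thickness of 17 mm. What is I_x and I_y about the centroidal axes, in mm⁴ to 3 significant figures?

I_x ≈ 2.91 × 10⁷ mm⁴, I_y ≈ 1.39 × 10⁷ mm⁴

Break the section into simple shapes (no overlaps), measuring from the bottom-left corner of the bounding box.
Outer rectangle: 110 × 170, A = 18 700 mm², y = 85 mm, Ī = 45 035 833 mm⁴.
Inner void (subtracted): 76 × 136, A = 10 336 mm², y = 85 mm, Ī = 15 931 221 mm⁴.
By symmetry the centroid is at mid-height, ȳ = 85 mm.
All pieces are centred on the centroidal x-axis, so I = ΣĪ (holes subtracted) = 29 104 612 mm⁴.
Repeating about the centroidal y-axis gives I_y = 13 880 772 mm⁴.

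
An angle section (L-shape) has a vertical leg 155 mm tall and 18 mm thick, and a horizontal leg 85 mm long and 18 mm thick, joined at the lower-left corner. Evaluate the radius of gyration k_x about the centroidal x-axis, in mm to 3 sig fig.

k_x ≈ 48.9 mm

Decompose the section into non-overlapping parts with the origin at the bottom-left of its bounding rectangle.
Vertical leg: 18 × 155, A = 2 790 mm², y = 77.5 mm, Ī = 5 585 813 mm⁴.
Horizontal leg (remainder): 67 × 18, A = 1 206 mm², y = 9 mm, Ī = 32 562 mm⁴.
Centroid: ȳ = ΣA·y / ΣA = 56.827 mm.
Transfer each piece to the centroidal x-axis using Ī + A·d² with d = y − 56.827:
  vertical leg: d = 20.673 mm → contributes +6 778 232 mm⁴
  horizontal leg (remainder): d = -47.827 mm → contributes +2 791 144 mm⁴
Total I = 9 569 376 mm⁴.
Radius of gyration: k = √(I/A) = √(9 569 376 / 3 996) = 48.936 mm.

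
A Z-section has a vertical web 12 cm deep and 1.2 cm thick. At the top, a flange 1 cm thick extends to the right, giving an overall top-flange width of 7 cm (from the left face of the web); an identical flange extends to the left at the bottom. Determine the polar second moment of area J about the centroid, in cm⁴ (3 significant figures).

Break the section into simple shapes (no overlaps), measuring from the bottom-left corner of the bounding box.
Web: 1.2 × 12, A = 14.4 cm², y = 6 cm, Ī = 172.8 cm⁴.
Top flange (beyond web): 5.8 × 1, A = 5.8 cm², y = 11.5 cm, Ī = 0.48333 cm⁴.
Bottom flange (beyond web): 5.8 × 1, A = 5.8 cm², y = 0.5 cm, Ī = 0.48333 cm⁴.
Centroid: ȳ = ΣA·y / ΣA = 6 cm.
Transfer each piece to the centroidal x-axis using Ī + A·d² with d = y − 6:
  web: d = 0 cm → contributes +172.8 cm⁴
  top flange (beyond web): d = 5.5 cm → contributes +175.93 cm⁴
  bottom flange (beyond web): d = -5.5 cm → contributes +175.93 cm⁴
Total I = 524.67 cm⁴.
For the y-axis: x̄ = 6.4 cm.
Repeating about the centroidal y-axis gives I_y = 176.35 cm⁴.
Polar second moment: J = I_x + I_y = 701.01 cm⁴.

J ≈ 701 cm⁴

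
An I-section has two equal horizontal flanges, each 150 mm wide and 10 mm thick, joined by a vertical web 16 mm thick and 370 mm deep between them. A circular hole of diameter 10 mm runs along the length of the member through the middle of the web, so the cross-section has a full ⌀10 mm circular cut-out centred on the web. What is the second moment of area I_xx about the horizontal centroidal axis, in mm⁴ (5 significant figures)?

Break the section into simple shapes (no overlaps), measuring from the bottom-left corner of the bounding box.
Bottom flange: 150 × 10, A = 1 500 mm², y = 5 mm, Ī = 12 500 mm⁴.
Web: 16 × 370, A = 5 920 mm², y = 195 mm, Ī = 67 537 333 mm⁴.
Top flange: 150 × 10, A = 1 500 mm², y = 385 mm, Ī = 12 500 mm⁴.
Hole (subtracted): ⌀10, A = 78.53982 mm², y = 195 mm, Ī = 490.8739 mm⁴.
By symmetry the centroid is at mid-height, ȳ = 195 mm.
Transfer each piece to the horizontal centroidal axis using Ī + A·d² with d = y − 195:
  bottom flange: d = -190 mm → contributes +54 162 500 mm⁴
  web: d = 0 mm → contributes +67 537 333 mm⁴
  top flange: d = 190 mm → contributes +54 162 500 mm⁴
  hole: d = 0 mm → contributes −490.8739 mm⁴
Total I = 175 861 842 mm⁴.

I_xx ≈ 1.7586 × 10⁸ mm⁴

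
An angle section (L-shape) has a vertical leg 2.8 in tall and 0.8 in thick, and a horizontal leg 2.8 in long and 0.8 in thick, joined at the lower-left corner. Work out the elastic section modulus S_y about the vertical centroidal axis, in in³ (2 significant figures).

S_y ≈ 1.4 in³

Decompose the section into non-overlapping parts with the origin at the bottom-left of its bounding rectangle.
Vertical leg: 0.8 × 2.8, A = 2.24 in², x = 0.4 in, Ī = 0.1195 in⁴.
Horizontal leg (remainder): 2 × 0.8, A = 1.6 in², x = 1.8 in, Ī = 0.5333 in⁴.
Centroid: x̄ = ΣA·x / ΣA = 0.9833 in.
Transfer each piece to the vertical centroidal axis using Ī + A·d² with d = x − 0.9833:
  vertical leg: d = -0.5833 in → contributes +0.8817 in⁴
  horizontal leg (remainder): d = 0.8167 in → contributes +1.6 in⁴
Total I = 2.482 in⁴.
Extreme fibre distance c = 1.817 in; S = I/c = 1.366 in³.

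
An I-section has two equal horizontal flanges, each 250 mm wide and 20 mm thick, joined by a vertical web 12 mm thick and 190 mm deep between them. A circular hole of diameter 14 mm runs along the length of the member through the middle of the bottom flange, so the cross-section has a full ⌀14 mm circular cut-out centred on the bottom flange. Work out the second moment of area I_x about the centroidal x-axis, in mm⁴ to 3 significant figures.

I_x ≈ 1.16 × 10⁸ mm⁴

Break the section into simple shapes (no overlaps), measuring from the bottom-left corner of the bounding box.
Bottom flange: 250 × 20, A = 5 000 mm², y = 10 mm, Ī = 166 667 mm⁴.
Web: 12 × 190, A = 2 280 mm², y = 115 mm, Ī = 6 859 000 mm⁴.
Top flange: 250 × 20, A = 5 000 mm², y = 220 mm, Ī = 166 667 mm⁴.
Hole (subtracted): ⌀14, A = 153.94 mm², y = 10 mm, Ī = 1885.7 mm⁴.
Centroid: ȳ = ΣA·y / ΣA = 116.33 mm.
Transfer each piece to the centroidal x-axis using Ī + A·d² with d = y − 116.33:
  bottom flange: d = -106.33 mm → contributes +56 700 153 mm⁴
  web: d = -1.333 mm → contributes +6 863 051 mm⁴
  top flange: d = 103.67 mm → contributes +53 900 948 mm⁴
  hole: d = -106.33 mm → contributes −1 742 417 mm⁴
Total I = 115 721 735 mm⁴.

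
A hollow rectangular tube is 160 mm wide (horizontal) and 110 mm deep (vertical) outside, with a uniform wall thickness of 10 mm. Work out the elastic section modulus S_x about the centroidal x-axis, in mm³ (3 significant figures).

S_x ≈ 1.68 × 10⁵ mm³

Break the section into simple shapes (no overlaps), measuring from the bottom-left corner of the bounding box.
Outer rectangle: 160 × 110, A = 17 600 mm², y = 55 mm, Ī = 17 746 667 mm⁴.
Inner void (subtracted): 140 × 90, A = 12 600 mm², y = 55 mm, Ī = 8 505 000 mm⁴.
By symmetry the centroid is at mid-height, ȳ = 55 mm.
All pieces are centred on the centroidal x-axis, so I = ΣĪ (holes subtracted) = 9 241 667 mm⁴.
Extreme fibre distance c = 55 mm; S = I/c = 168 030 mm³.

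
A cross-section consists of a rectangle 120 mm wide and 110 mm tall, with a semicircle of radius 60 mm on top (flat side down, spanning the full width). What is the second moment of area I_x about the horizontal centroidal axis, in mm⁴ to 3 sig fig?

Break the section into simple shapes (no overlaps), measuring from the bottom-left corner of the bounding box.
Rectangular body: 120 × 110, A = 13 200 mm², y = 55 mm, Ī = 13 310 000 mm⁴.
Semicircular cap: semicircle r = 60, A = 5654.9 mm², y = 135.46 mm, Ī = 1 422 450 mm⁴.
Centroid: ȳ = ΣA·y / ΣA = 79.133 mm.
Transfer each piece to the horizontal centroidal axis using Ī + A·d² with d = y − 79.133:
  rectangular body: d = -24.133 mm → contributes +20 997 472 mm⁴
  semicircular cap: d = 56.332 mm → contributes +19 367 104 mm⁴
Total I = 40 364 575 mm⁴.

I_x ≈ 4.04 × 10⁷ mm⁴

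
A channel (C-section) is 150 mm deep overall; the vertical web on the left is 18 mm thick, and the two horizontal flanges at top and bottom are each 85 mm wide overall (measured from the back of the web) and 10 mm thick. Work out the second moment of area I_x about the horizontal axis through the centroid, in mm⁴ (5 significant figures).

I_x ≈ 1.1640 × 10⁷ mm⁴

Break the section into simple shapes (no overlaps), measuring from the bottom-left corner of the bounding box.
Web: 18 × 150, A = 2 700 mm², y = 75 mm, Ī = 5 062 500 mm⁴.
Top flange (beyond web): 67 × 10, A = 670 mm², y = 145 mm, Ī = 5583.333 mm⁴.
Bottom flange (beyond web): 67 × 10, A = 670 mm², y = 5 mm, Ī = 5583.333 mm⁴.
By symmetry the centroid is at mid-height, ȳ = 75 mm.
Transfer each piece to the horizontal axis through the centroid using Ī + A·d² with d = y − 75:
  web: d = 0 mm → contributes +5 062 500 mm⁴
  top flange (beyond web): d = 70 mm → contributes +3 288 583 mm⁴
  bottom flange (beyond web): d = -70 mm → contributes +3 288 583 mm⁴
Total I = 11 639 667 mm⁴.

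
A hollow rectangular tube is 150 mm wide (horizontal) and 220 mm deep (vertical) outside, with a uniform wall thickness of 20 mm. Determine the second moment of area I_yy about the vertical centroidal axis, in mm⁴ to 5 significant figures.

I_yy ≈ 4.1910 × 10⁷ mm⁴

Split into non-overlapping primitives; take the origin at the lower-left of the bounding box.
Outer rectangle: 150 × 220, A = 33 000 mm², x = 75 mm, Ī = 61 875 000 mm⁴.
Inner void (subtracted): 110 × 180, A = 19 800 mm², x = 75 mm, Ī = 19 965 000 mm⁴.
By symmetry the centroid is at mid-width, x̄ = 75 mm.
All pieces are centred on the vertical centroidal axis, so I = ΣĪ (holes subtracted) = 41 910 000 mm⁴.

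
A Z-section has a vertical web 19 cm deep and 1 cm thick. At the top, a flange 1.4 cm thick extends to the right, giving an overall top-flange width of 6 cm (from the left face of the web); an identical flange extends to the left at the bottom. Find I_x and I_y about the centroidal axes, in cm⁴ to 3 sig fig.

I_x ≈ 1660 cm⁴, I_y ≈ 157 cm⁴

Split into non-overlapping primitives; take the origin at the lower-left of the bounding box.
Web: 1 × 19, A = 19 cm², y = 9.5 cm, Ī = 571.58 cm⁴.
Top flange (beyond web): 5 × 1.4, A = 7 cm², y = 18.3 cm, Ī = 1.1433 cm⁴.
Bottom flange (beyond web): 5 × 1.4, A = 7 cm², y = 0.7 cm, Ī = 1.1433 cm⁴.
Centroid: ȳ = ΣA·y / ΣA = 9.5 cm.
Transfer each piece to the centroidal x-axis using Ī + A·d² with d = y − 9.5:
  web: d = 0 cm → contributes +571.58 cm⁴
  top flange (beyond web): d = 8.8 cm → contributes +543.22 cm⁴
  bottom flange (beyond web): d = -8.8 cm → contributes +543.22 cm⁴
Total I = 1 658 cm⁴.
For the y-axis: x̄ = 5.5 cm.
Repeating about the centroidal y-axis gives I_y = 156.75 cm⁴.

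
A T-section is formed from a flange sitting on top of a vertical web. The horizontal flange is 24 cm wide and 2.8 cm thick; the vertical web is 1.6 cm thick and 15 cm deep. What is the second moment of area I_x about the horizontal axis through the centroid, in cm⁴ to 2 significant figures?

I_x ≈ 1900 cm⁴

Split into non-overlapping primitives; take the origin at the lower-left of the bounding box.
Flange: 24 × 2.8, A = 67.2 cm², y = 16.4 cm, Ī = 43.9 cm⁴.
Web: 1.6 × 15, A = 24 cm², y = 7.5 cm, Ī = 450 cm⁴.
Centroid: ȳ = ΣA·y / ΣA = 14.06 cm.
Transfer each piece to the horizontal axis through the centroid using Ī + A·d² with d = y − 14.06:
  flange: d = 2.342 cm → contributes +412.5 cm⁴
  web: d = -6.558 cm → contributes +1 482 cm⁴
Total I = 1 895 cm⁴.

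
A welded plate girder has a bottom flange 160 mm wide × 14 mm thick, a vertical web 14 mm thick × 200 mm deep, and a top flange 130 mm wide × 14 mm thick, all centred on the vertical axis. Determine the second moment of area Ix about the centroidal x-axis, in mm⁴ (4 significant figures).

Split into non-overlapping primitives; take the origin at the lower-left of the bounding box.
Bottom plate: 160 × 14, A = 2 240 mm², y = 7 mm, Ī = 36586.7 mm⁴.
Web plate: 14 × 200, A = 2 800 mm², y = 114 mm, Ī = 9 333 333 mm⁴.
Top plate: 130 × 14, A = 1 820 mm², y = 221 mm, Ī = 29726.7 mm⁴.
Centroid: ȳ = ΣA·y / ΣA = 107.449 mm.
Transfer each piece to the centroidal x-axis using Ī + A·d² with d = y − 107.449:
  bottom plate: d = -100.449 mm → contributes +22 638 181 mm⁴
  web plate: d = 6.55102 mm → contributes +9 453 498 mm⁴
  top plate: d = 113.551 mm → contributes +23 496 505 mm⁴
Total I = 55 588 184 mm⁴.

Ix ≈ 5.559 × 10⁷ mm⁴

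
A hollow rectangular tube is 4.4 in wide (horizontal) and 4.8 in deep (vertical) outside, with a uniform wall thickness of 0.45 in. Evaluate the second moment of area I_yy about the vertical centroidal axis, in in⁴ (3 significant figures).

I_yy ≈ 20.1 in⁴

Break the section into simple shapes (no overlaps), measuring from the bottom-left corner of the bounding box.
Outer rectangle: 4.4 × 4.8, A = 21.12 in², x = 2.2 in, Ī = 34.074 in⁴.
Inner void (subtracted): 3.5 × 3.9, A = 13.65 in², x = 2.2 in, Ī = 13.934 in⁴.
By symmetry the centroid is at mid-width, x̄ = 2.2 in.
All pieces are centred on the vertical centroidal axis, so I = ΣĪ (holes subtracted) = 20.139 in⁴.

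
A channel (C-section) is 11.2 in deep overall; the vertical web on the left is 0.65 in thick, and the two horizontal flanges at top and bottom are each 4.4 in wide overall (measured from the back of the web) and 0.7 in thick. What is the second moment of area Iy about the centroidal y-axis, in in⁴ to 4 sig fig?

Iy ≈ 21.17 in⁴

Break the section into simple shapes (no overlaps), measuring from the bottom-left corner of the bounding box.
Web: 0.65 × 11.2, A = 7.28 in², x = 0.325 in, Ī = 0.256317 in⁴.
Top flange (beyond web): 3.75 × 0.7, A = 2.625 in², x = 2.525 in, Ī = 3.07617 in⁴.
Bottom flange (beyond web): 3.75 × 0.7, A = 2.625 in², x = 2.525 in, Ī = 3.07617 in⁴.
Centroid: x̄ = ΣA·x / ΣA = 1.24679 in.
Transfer each piece to the centroidal y-axis using Ī + A·d² with d = x − 1.24679:
  web: d = -0.921788 in → contributes +6.44208 in⁴
  top flange (beyond web): d = 1.27821 in → contributes +7.36497 in⁴
  bottom flange (beyond web): d = 1.27821 in → contributes +7.36497 in⁴
Total I = 21.172 in⁴.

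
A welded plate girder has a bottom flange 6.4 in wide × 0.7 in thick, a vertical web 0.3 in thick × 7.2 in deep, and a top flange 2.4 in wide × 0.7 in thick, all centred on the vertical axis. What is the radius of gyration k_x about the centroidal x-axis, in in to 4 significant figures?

Decompose the section into non-overlapping parts with the origin at the bottom-left of its bounding rectangle.
Bottom plate: 6.4 × 0.7, A = 4.48 in², y = 0.35 in, Ī = 0.182933 in⁴.
Web plate: 0.3 × 7.2, A = 2.16 in², y = 4.3 in, Ī = 9.3312 in⁴.
Top plate: 2.4 × 0.7, A = 1.68 in², y = 8.25 in, Ī = 0.0686 in⁴.
Centroid: ȳ = ΣA·y / ΣA = 2.97067 in.
Transfer each piece to the centroidal x-axis using Ī + A·d² with d = y − 2.97067:
  bottom plate: d = -2.62067 in → contributes +30.9512 in⁴
  web plate: d = 1.32933 in → contributes +13.1482 in⁴
  top plate: d = 5.27933 in → contributes +46.8924 in⁴
Total I = 90.9918 in⁴.
Radius of gyration: k = √(I/A) = √(90.9918 / 8.32) = 3.30704 in.

k_x ≈ 3.307 in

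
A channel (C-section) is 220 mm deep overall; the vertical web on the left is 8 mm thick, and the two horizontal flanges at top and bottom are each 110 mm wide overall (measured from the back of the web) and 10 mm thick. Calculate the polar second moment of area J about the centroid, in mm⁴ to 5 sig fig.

J ≈ 3.4243 × 10⁷ mm⁴

Treat the section as a set of non-overlapping primitives; coordinates are from the bounding-box lower-left.
Web: 8 × 220, A = 1 760 mm², y = 110 mm, Ī = 7 098 667 mm⁴.
Top flange (beyond web): 102 × 10, A = 1 020 mm², y = 215 mm, Ī = 8 500 mm⁴.
Bottom flange (beyond web): 102 × 10, A = 1 020 mm², y = 5 mm, Ī = 8 500 mm⁴.
By symmetry the centroid is at mid-height, ȳ = 110 mm.
Transfer each piece to the centroidal x-axis using Ī + A·d² with d = y − 110:
  web: d = 0 mm → contributes +7 098 667 mm⁴
  top flange (beyond web): d = 105 mm → contributes +11 254 000 mm⁴
  bottom flange (beyond web): d = -105 mm → contributes +11 254 000 mm⁴
Total I = 29 606 667 mm⁴.
For the y-axis: x̄ = 33.52632 mm.
Repeating about the centroidal y-axis gives I_y = 4 636 214 mm⁴.
Polar second moment: J = I_x + I_y = 34 242 881 mm⁴.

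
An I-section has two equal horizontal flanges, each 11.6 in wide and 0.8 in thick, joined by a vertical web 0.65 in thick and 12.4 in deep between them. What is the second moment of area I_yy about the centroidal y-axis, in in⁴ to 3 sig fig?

I_yy ≈ 208 in⁴

Treat the section as a set of non-overlapping primitives; coordinates are from the bounding-box lower-left.
Bottom flange: 11.6 × 0.8, A = 9.28 in², x = 5.8 in, Ī = 104.06 in⁴.
Web: 0.65 × 12.4, A = 8.06 in², x = 5.8 in, Ī = 0.28378 in⁴.
Top flange: 11.6 × 0.8, A = 9.28 in², x = 5.8 in, Ī = 104.06 in⁴.
By symmetry the centroid is at mid-width, x̄ = 5.8 in.
All pieces are centred on the centroidal y-axis, so I = ΣĪ = 208.4 in⁴.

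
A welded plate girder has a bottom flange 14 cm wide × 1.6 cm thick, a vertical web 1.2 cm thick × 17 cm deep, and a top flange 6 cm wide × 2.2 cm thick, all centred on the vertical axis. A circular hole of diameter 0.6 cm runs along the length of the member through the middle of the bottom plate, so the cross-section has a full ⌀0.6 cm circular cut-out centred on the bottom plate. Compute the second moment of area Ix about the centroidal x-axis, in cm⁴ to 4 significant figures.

Break the section into simple shapes (no overlaps), measuring from the bottom-left corner of the bounding box.
Bottom plate: 14 × 1.6, A = 22.4 cm², y = 0.8 cm, Ī = 4.77867 cm⁴.
Web plate: 1.2 × 17, A = 20.4 cm², y = 10.1 cm, Ī = 491.3 cm⁴.
Top plate: 6 × 2.2, A = 13.2 cm², y = 19.7 cm, Ī = 5.324 cm⁴.
Hole (subtracted): ⌀0.6, A = 0.282743 cm², y = 0.8 cm, Ī = 0.00636173 cm⁴.
Centroid: ȳ = ΣA·y / ΣA = 8.68266 cm.
Transfer each piece to the centroidal x-axis using Ī + A·d² with d = y − 8.68266:
  bottom plate: d = -7.88266 cm → contributes +1396.63 cm⁴
  web plate: d = 1.41734 cm → contributes +532.281 cm⁴
  top plate: d = 11.0173 cm → contributes +1607.56 cm⁴
  hole: d = -7.88266 cm → contributes −17.575 cm⁴
Total I = 3518.9 cm⁴.

Ix ≈ 3519 cm⁴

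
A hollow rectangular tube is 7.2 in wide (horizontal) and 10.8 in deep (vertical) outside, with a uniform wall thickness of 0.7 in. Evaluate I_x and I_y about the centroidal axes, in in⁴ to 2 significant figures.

I_x ≈ 350 in⁴, I_y ≈ 180 in⁴

Split into non-overlapping primitives; take the origin at the lower-left of the bounding box.
Outer rectangle: 7.2 × 10.8, A = 77.76 in², y = 5.4 in, Ī = 755.8 in⁴.
Inner void (subtracted): 5.8 × 9.4, A = 54.52 in², y = 5.4 in, Ī = 401.4 in⁴.
By symmetry the centroid is at mid-height, ȳ = 5.4 in.
All pieces are centred on the centroidal x-axis, so I = ΣĪ (holes subtracted) = 354.4 in⁴.
Repeating about the centroidal y-axis gives I_y = 183.1 in⁴.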